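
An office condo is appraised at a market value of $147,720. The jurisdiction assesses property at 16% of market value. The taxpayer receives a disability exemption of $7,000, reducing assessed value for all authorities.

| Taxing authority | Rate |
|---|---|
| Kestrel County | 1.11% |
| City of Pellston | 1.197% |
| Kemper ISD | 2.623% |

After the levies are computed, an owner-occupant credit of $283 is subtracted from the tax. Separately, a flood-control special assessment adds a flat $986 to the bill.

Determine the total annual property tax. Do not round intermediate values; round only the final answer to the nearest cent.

Assessed value = $147,720 × 0.16 = $23,635.2
Taxable value = $23,635.2 − $7,000 = $16,635.2
Kestrel County: $16,635.2 × 0.0111 = $184.65072
City of Pellston: $16,635.2 × 0.01197 = $199.123344
Kemper ISD: $16,635.2 × 0.02623 = $436.341296
Levies subtotal = $820.11536
After credit = $820.11536 − $283 = $537.11536
Total = $537.11536 + $986 = $1,523.11536

$1,523.12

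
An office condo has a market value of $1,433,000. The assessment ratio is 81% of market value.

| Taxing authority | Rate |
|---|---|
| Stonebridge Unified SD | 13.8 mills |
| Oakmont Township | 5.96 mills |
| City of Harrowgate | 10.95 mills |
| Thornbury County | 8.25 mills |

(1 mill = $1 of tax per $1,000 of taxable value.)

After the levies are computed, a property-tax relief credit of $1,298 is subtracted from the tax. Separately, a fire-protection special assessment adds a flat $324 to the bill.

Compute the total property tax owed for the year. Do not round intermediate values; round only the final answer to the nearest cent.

Assessed value = $1,433,000 × 0.81 = $1,160,730
Stonebridge Unified SD: $1,160,730 × 0.0138 = $16,018.074
Oakmont Township: $1,160,730 × 0.00596 = $6,917.9508
City of Harrowgate: $1,160,730 × 0.01095 = $12,709.9935
Thornbury County: $1,160,730 × 0.00825 = $9,576.0225
Levies subtotal = $45,222.0408
After credit = $45,222.0408 − $1,298 = $43,924.0408
Total = $43,924.0408 + $324 = $44,248.0408

$44,248.04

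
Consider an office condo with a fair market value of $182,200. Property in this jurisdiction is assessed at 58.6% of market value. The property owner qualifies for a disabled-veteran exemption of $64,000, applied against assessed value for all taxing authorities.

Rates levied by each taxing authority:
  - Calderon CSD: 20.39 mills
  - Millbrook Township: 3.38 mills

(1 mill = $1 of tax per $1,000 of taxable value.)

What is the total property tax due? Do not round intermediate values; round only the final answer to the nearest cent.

$1,016.62

Assessed value = $182,200 × 0.586 = $106,769.2
Taxable value = $106,769.2 − $64,000 = $42,769.2
Calderon CSD: $42,769.2 × 0.02039 = $872.063988
Millbrook Township: $42,769.2 × 0.00338 = $144.559896
Total = $872.063988 + $144.559896 = $1,016.623884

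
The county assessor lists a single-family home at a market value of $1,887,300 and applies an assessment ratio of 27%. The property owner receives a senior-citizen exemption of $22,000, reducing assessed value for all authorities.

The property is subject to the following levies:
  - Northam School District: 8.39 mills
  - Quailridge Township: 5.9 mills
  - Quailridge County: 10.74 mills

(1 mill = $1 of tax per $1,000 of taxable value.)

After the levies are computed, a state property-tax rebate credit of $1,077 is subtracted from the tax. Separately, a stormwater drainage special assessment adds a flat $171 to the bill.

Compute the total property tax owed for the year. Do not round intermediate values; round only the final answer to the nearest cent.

Assessed value = $1,887,300 × 0.27 = $509,571
Taxable value = $509,571 − $22,000 = $487,571
Northam School District: $487,571 × 0.00839 = $4,090.72069
Quailridge Township: $487,571 × 0.0059 = $2,876.6689
Quailridge County: $487,571 × 0.01074 = $5,236.51254
Levies subtotal = $12,203.90213
After credit = $12,203.90213 − $1,077 = $11,126.90213
Total = $11,126.90213 + $171 = $11,297.90213

$11,297.90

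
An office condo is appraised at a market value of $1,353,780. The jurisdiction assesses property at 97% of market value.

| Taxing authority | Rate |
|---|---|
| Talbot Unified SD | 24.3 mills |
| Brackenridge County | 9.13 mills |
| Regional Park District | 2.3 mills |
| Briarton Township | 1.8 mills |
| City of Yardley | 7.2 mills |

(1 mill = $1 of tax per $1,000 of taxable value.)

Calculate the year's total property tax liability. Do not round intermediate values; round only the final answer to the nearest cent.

Assessed value = $1,353,780 × 0.97 = $1,313,166.6
Talbot Unified SD: $1,313,166.6 × 0.0243 = $31,909.94838
Brackenridge County: $1,313,166.6 × 0.00913 = $11,989.211058
Regional Park District: $1,313,166.6 × 0.0023 = $3,020.28318
Briarton Township: $1,313,166.6 × 0.0018 = $2,363.69988
City of Yardley: $1,313,166.6 × 0.0072 = $9,454.79952
Total = $31,909.94838 + $11,989.211058 + $3,020.28318 + $2,363.69988 + $9,454.79952 = $58,737.942018

$58,737.94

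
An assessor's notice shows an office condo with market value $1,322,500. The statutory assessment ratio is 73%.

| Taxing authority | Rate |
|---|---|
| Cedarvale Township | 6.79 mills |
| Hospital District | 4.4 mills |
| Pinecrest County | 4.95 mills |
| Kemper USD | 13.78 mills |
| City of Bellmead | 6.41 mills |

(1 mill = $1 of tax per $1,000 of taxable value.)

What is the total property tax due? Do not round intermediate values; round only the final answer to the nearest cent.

Assessed value = $1,322,500 × 0.73 = $965,425
Cedarvale Township: $965,425 × 0.00679 = $6,555.23575
Hospital District: $965,425 × 0.0044 = $4,247.87
Pinecrest County: $965,425 × 0.00495 = $4,778.85375
Kemper USD: $965,425 × 0.01378 = $13,303.5565
City of Bellmead: $965,425 × 0.00641 = $6,188.37425
Total = $6,555.23575 + $4,247.87 + $4,778.85375 + $13,303.5565 + $6,188.37425 = $35,073.89025

$35,073.89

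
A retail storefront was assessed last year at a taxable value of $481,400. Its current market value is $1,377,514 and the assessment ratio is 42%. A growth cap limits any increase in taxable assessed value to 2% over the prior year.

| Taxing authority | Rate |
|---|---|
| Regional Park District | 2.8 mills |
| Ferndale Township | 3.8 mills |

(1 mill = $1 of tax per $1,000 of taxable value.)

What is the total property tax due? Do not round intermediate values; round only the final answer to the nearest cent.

Uncapped assessed value = $1,377,514 × 0.42 = $578,555.88
Cap limit = $481,400 × 1.02 = $491,028
Taxable assessed value = min($578,555.88, $491,028) = $491,028 (cap binds)
Regional Park District: $491,028 × 0.0028 = $1,374.8784
Ferndale Township: $491,028 × 0.0038 = $1,865.9064
Total = $3,240.7848

$3,240.78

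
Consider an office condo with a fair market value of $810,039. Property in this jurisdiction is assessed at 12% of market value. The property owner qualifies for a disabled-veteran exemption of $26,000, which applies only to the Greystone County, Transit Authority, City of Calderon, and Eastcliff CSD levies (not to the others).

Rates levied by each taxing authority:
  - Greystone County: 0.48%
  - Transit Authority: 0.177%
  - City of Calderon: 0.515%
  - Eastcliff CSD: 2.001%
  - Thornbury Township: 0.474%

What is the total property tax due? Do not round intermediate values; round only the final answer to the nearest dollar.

Assessed value = $810,039 × 0.12 = $97,204.68
Greystone County: ($97,204.68 − $26,000) × 0.0048 = $71,204.68 × 0.0048 = $341.782464
Transit Authority: ($97,204.68 − $26,000) × 0.00177 = $71,204.68 × 0.00177 = $126.0322836
City of Calderon: ($97,204.68 − $26,000) × 0.00515 = $71,204.68 × 0.00515 = $366.704102
Eastcliff CSD: ($97,204.68 − $26,000) × 0.02001 = $71,204.68 × 0.02001 = $1,424.8056468
Thornbury Township: $97,204.68 × 0.00474 = $460.7501832
Total = $2,720.0746796

$2,720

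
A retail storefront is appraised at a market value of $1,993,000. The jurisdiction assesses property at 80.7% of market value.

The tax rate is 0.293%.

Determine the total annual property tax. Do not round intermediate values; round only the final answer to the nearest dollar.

$4,712

Assessed value = $1,993,000 × 0.807 = $1,608,351
Tax = $1,608,351 × 0.00293 = $4,712.46843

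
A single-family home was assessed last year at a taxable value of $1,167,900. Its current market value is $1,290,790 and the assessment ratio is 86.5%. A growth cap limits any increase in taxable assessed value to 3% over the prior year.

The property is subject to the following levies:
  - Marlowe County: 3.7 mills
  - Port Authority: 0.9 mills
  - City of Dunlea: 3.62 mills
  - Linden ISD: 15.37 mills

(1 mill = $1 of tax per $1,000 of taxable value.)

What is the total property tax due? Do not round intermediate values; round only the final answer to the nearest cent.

Uncapped assessed value = $1,290,790 × 0.865 = $1,116,533.35
Cap limit = $1,167,900 × 1.03 = $1,202,937
Taxable assessed value = min($1,116,533.35, $1,202,937) = $1,116,533.35 (cap does not bind)
Marlowe County: $1,116,533.35 × 0.0037 = $4,131.173395
Port Authority: $1,116,533.35 × 0.0009 = $1,004.880015
City of Dunlea: $1,116,533.35 × 0.00362 = $4,041.850727
Linden ISD: $1,116,533.35 × 0.01537 = $17,161.1175895
Total = $26,339.0217265

$26,339.02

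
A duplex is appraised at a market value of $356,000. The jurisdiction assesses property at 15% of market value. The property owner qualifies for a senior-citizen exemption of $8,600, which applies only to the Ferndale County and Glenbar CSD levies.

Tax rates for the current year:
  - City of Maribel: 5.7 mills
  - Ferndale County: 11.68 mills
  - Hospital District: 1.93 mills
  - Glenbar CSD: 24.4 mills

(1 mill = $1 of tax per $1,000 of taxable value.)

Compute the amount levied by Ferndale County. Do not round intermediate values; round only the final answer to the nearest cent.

$523.26

Assessed value = $356,000 × 0.15 = $53,400
Ferndale County taxable value = $53,400 − $8,600 = $44,800
Ferndale County levy = $44,800 × 0.01168 = $523.264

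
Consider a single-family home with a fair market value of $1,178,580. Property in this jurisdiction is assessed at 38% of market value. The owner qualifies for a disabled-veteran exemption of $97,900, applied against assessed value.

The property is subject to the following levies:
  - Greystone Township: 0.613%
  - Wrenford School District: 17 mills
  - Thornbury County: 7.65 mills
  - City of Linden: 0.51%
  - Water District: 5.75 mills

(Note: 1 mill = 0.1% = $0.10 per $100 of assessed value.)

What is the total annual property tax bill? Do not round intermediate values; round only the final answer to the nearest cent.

Assessed value = $1,178,580 × 0.38 = $447,860.4
Taxable value = $447,860.4 − $97,900 = $349,960.4
Greystone Township: $349,960.4 × 0.00613 = $2,145.257252
Wrenford School District: $349,960.4 × 0.017 = $5,949.3268
Thornbury County: $349,960.4 × 0.00765 = $2,677.19706
City of Linden: $349,960.4 × 0.0051 = $1,784.79804
Water District: $349,960.4 × 0.00575 = $2,012.2723
Total = $14,568.851452

$14,568.85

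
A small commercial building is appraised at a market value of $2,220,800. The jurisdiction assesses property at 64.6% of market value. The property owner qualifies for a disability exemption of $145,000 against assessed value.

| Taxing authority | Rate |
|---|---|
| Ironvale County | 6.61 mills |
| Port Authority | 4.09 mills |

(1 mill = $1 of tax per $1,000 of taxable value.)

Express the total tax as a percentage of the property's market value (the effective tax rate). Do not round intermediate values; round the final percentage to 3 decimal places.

Assessed value = $2,220,800 × 0.646 = $1,434,636.8
Taxable value = $1,434,636.8 − $145,000 = $1,289,636.8
Ironvale County: $1,289,636.8 × 0.00661 = $8,524.499248
Port Authority: $1,289,636.8 × 0.00409 = $5,274.614512
Total tax = $13,799.11376
Effective rate = $13,799.11376 ÷ $2,220,800 = 0.621% of market value

0.621%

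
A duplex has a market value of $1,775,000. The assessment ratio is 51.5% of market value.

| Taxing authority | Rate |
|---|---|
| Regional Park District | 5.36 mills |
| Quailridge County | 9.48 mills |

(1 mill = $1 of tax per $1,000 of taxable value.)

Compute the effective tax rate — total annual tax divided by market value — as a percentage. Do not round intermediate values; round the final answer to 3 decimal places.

Assessed value = $1,775,000 × 0.515 = $914,125
Regional Park District: $914,125 × 0.00536 = $4,899.71
Quailridge County: $914,125 × 0.00948 = $8,665.905
Total tax = $13,565.615
Effective rate = $13,565.615 ÷ $1,775,000 = 0.764% of market value

0.764%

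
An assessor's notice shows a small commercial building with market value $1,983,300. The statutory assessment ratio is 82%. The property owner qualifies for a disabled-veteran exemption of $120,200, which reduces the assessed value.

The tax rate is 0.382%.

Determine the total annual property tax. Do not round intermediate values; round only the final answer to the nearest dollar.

Assessed value = $1,983,300 × 0.82 = $1,626,306
Taxable value = $1,626,306 − $120,200 = $1,506,106
Tax = $1,506,106 × 0.00382 = $5,753.32492

$5,753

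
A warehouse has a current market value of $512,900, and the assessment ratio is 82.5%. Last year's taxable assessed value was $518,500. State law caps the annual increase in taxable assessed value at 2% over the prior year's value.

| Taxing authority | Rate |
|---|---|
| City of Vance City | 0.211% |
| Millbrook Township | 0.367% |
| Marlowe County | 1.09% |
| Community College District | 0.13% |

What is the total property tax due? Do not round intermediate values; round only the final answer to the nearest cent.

Uncapped assessed value = $512,900 × 0.825 = $423,142.5
Cap limit = $518,500 × 1.02 = $528,870
Taxable assessed value = min($423,142.5, $528,870) = $423,142.5 (cap does not bind)
City of Vance City: $423,142.5 × 0.00211 = $892.830675
Millbrook Township: $423,142.5 × 0.00367 = $1,552.932975
Marlowe County: $423,142.5 × 0.0109 = $4,612.25325
Community College District: $423,142.5 × 0.0013 = $550.08525
Total = $7,608.10215

$7,608.10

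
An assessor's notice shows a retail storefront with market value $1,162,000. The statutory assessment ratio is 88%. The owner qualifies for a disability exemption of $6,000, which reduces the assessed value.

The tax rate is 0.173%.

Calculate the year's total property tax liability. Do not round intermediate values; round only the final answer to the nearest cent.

Assessed value = $1,162,000 × 0.88 = $1,022,560
Taxable value = $1,022,560 − $6,000 = $1,016,560
Tax = $1,016,560 × 0.00173 = $1,758.6488

$1,758.65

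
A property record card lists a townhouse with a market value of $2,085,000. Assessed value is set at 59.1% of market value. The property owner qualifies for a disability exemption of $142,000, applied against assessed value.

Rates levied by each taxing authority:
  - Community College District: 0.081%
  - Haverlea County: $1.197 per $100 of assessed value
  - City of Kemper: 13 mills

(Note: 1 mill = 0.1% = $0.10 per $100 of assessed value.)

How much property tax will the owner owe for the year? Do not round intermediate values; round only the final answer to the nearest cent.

$28,106.26

Assessed value = $2,085,000 × 0.591 = $1,232,235
Taxable value = $1,232,235 − $142,000 = $1,090,235
Community College District: $1,090,235 × 0.00081 = $883.09035
Haverlea County: $1,090,235 × 0.01197 = $13,050.11295
City of Kemper: $1,090,235 × 0.013 = $14,173.055
Total = $28,106.2583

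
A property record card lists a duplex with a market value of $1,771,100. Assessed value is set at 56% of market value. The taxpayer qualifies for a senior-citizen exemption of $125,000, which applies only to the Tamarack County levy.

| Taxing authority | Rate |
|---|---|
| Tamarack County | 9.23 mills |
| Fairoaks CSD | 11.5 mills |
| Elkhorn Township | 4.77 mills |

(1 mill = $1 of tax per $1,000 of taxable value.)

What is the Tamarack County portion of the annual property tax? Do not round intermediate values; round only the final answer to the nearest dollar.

Assessed value = $1,771,100 × 0.56 = $991,816
Tamarack County taxable value = $991,816 − $125,000 = $866,816
Tamarack County levy = $866,816 × 0.00923 = $8,000.71168

$8,001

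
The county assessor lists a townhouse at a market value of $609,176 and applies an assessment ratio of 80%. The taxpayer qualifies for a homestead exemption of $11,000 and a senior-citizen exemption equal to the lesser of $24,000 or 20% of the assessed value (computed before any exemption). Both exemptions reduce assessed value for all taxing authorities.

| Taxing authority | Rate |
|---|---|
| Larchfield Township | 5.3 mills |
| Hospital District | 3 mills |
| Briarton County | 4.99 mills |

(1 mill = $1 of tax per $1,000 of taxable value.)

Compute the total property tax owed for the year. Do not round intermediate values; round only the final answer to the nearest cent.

Assessed value = $609,176 × 0.8 = $487,340.8
Senior-citizen exemption = min($24,000, 20% × $487,340.8) = min($24,000, $97,468.16) = $24,000 (dollar cap binds)
Taxable value = $487,340.8 − $11,000 − $24,000 = $452,340.8
Larchfield Township: $452,340.8 × 0.0053 = $2,397.40624
Hospital District: $452,340.8 × 0.003 = $1,357.0224
Briarton County: $452,340.8 × 0.00499 = $2,257.180592
Total = $6,011.609232

$6,011.61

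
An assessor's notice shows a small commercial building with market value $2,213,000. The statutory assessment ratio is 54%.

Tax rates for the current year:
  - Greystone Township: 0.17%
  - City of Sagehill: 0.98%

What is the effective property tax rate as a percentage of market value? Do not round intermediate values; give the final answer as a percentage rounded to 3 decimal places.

0.621%

Assessed value = $2,213,000 × 0.54 = $1,195,020
Greystone Township: $1,195,020 × 0.0017 = $2,031.534
City of Sagehill: $1,195,020 × 0.0098 = $11,711.196
Total tax = $13,742.73
Effective rate = $13,742.73 ÷ $2,213,000 = 0.621% of market value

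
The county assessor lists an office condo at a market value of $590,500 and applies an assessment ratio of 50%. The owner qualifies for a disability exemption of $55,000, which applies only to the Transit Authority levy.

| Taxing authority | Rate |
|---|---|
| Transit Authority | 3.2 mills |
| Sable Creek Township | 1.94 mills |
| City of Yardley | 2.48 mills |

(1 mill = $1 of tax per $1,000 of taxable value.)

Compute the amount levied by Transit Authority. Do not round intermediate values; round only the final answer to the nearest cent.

$768.80

Assessed value = $590,500 × 0.5 = $295,250
Transit Authority taxable value = $295,250 − $55,000 = $240,250
Transit Authority levy = $240,250 × 0.0032 = $768.8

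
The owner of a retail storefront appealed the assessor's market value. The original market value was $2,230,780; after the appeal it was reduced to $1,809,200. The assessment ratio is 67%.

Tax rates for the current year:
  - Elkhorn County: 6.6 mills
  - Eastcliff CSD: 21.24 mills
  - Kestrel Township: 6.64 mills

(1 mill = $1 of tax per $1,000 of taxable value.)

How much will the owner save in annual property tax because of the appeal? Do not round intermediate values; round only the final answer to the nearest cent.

$9,739.17

Old assessed value = $2,230,780 × 0.67 = $1,494,622.6
New assessed value = $1,809,200 × 0.67 = $1,212,164
Combined rate = 0.0066 + 0.02124 + 0.00664 = 0.03448
Old tax = $1,494,622.6 × 0.03448 = $51,534.587248
New tax = $1,212,164 × 0.03448 = $41,795.41472
Reduction = $51,534.587248 − $41,795.41472 = $9,739.172528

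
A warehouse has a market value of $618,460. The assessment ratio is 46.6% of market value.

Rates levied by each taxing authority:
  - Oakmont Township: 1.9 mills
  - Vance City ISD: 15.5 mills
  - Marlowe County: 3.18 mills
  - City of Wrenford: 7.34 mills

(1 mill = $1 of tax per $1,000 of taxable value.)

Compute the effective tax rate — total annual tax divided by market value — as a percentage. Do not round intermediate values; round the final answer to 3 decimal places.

Assessed value = $618,460 × 0.466 = $288,202.36
Oakmont Township: $288,202.36 × 0.0019 = $547.584484
Vance City ISD: $288,202.36 × 0.0155 = $4,467.13658
Marlowe County: $288,202.36 × 0.00318 = $916.4835048
City of Wrenford: $288,202.36 × 0.00734 = $2,115.4053224
Total tax = $8,046.6098912
Effective rate = $8,046.6098912 ÷ $618,460 = 1.301% of market value

1.301%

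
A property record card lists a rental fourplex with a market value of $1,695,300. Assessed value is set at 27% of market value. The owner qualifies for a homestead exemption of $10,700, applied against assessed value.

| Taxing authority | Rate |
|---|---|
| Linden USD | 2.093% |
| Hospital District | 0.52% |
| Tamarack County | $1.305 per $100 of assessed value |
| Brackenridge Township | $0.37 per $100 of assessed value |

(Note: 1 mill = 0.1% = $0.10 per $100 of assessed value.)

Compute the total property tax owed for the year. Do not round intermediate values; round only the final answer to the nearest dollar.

$19,169

Assessed value = $1,695,300 × 0.27 = $457,731
Taxable value = $457,731 − $10,700 = $447,031
Linden USD: $447,031 × 0.02093 = $9,356.35883
Hospital District: $447,031 × 0.0052 = $2,324.5612
Tamarack County: $447,031 × 0.01305 = $5,833.75455
Brackenridge Township: $447,031 × 0.0037 = $1,654.0147
Total = $19,168.68928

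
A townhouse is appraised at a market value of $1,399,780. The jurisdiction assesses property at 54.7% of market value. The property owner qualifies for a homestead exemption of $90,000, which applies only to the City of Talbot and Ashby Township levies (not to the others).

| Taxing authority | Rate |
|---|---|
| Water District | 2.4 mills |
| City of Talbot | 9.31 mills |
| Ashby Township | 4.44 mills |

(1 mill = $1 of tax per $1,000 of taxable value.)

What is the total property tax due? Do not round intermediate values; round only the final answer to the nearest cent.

Assessed value = $1,399,780 × 0.547 = $765,679.66
Water District: $765,679.66 × 0.0024 = $1,837.631184
City of Talbot: ($765,679.66 − $90,000) × 0.00931 = $675,679.66 × 0.00931 = $6,290.5776346
Ashby Township: ($765,679.66 − $90,000) × 0.00444 = $675,679.66 × 0.00444 = $3,000.0176904
Total = $11,128.226509

$11,128.23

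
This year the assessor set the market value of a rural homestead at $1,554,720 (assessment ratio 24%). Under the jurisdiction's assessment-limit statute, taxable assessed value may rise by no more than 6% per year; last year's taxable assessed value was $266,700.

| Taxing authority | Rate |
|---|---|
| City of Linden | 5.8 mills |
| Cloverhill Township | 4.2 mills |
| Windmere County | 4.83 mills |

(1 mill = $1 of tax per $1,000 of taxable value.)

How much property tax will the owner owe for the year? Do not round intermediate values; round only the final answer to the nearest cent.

Uncapped assessed value = $1,554,720 × 0.24 = $373,132.8
Cap limit = $266,700 × 1.06 = $282,702
Taxable assessed value = min($373,132.8, $282,702) = $282,702 (cap binds)
City of Linden: $282,702 × 0.0058 = $1,639.6716
Cloverhill Township: $282,702 × 0.0042 = $1,187.3484
Windmere County: $282,702 × 0.00483 = $1,365.45066
Total = $4,192.47066

$4,192.47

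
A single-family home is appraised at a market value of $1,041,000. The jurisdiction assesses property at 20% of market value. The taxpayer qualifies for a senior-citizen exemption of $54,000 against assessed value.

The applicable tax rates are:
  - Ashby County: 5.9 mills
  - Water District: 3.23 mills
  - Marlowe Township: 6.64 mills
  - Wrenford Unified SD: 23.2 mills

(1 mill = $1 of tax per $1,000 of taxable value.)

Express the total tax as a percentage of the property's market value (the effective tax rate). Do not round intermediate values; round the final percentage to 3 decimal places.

Assessed value = $1,041,000 × 0.2 = $208,200
Taxable value = $208,200 − $54,000 = $154,200
Ashby County: $154,200 × 0.0059 = $909.78
Water District: $154,200 × 0.00323 = $498.066
Marlowe Township: $154,200 × 0.00664 = $1,023.888
Wrenford Unified SD: $154,200 × 0.0232 = $3,577.44
Total tax = $6,009.174
Effective rate = $6,009.174 ÷ $1,041,000 = 0.577% of market value

0.577%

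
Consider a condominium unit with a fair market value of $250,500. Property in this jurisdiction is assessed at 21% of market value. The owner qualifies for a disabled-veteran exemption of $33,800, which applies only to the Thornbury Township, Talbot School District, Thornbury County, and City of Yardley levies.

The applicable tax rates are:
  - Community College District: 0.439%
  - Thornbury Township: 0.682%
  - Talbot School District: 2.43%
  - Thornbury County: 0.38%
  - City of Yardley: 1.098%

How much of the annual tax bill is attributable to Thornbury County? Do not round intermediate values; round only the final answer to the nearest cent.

Assessed value = $250,500 × 0.21 = $52,605
Thornbury County taxable value = $52,605 − $33,800 = $18,805
Thornbury County levy = $18,805 × 0.0038 = $71.459

$71.46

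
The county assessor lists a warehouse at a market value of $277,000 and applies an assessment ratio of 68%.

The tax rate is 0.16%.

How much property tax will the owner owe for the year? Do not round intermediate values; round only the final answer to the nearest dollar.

$301

Assessed value = $277,000 × 0.68 = $188,360
Tax = $188,360 × 0.0016 = $301.376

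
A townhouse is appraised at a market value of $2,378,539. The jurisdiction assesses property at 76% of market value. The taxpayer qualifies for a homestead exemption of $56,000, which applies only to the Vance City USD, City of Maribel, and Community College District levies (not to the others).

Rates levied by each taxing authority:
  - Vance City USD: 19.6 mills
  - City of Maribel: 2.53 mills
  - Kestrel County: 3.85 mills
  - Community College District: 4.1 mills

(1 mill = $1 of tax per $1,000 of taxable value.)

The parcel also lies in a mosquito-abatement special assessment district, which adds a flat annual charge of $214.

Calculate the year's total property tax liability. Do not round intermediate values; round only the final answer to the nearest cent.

Assessed value = $2,378,539 × 0.76 = $1,807,689.64
Vance City USD: ($1,807,689.64 − $56,000) × 0.0196 = $1,751,689.64 × 0.0196 = $34,333.116944
City of Maribel: ($1,807,689.64 − $56,000) × 0.00253 = $1,751,689.64 × 0.00253 = $4,431.7747892
Kestrel County: $1,807,689.64 × 0.00385 = $6,959.605114
Community College District: ($1,807,689.64 − $56,000) × 0.0041 = $1,751,689.64 × 0.0041 = $7,181.927524
Levies subtotal = $52,906.4243712
Total = $52,906.4243712 + $214 = $53,120.4243712

$53,120.42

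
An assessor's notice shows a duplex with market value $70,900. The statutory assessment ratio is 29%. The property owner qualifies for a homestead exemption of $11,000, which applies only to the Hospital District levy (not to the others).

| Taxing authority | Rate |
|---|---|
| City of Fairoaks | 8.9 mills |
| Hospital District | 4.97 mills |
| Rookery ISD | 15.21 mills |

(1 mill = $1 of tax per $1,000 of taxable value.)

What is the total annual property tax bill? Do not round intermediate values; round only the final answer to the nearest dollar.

$543

Assessed value = $70,900 × 0.29 = $20,561
City of Fairoaks: $20,561 × 0.0089 = $182.9929
Hospital District: ($20,561 − $11,000) × 0.00497 = $9,561 × 0.00497 = $47.51817
Rookery ISD: $20,561 × 0.01521 = $312.73281
Total = $543.24388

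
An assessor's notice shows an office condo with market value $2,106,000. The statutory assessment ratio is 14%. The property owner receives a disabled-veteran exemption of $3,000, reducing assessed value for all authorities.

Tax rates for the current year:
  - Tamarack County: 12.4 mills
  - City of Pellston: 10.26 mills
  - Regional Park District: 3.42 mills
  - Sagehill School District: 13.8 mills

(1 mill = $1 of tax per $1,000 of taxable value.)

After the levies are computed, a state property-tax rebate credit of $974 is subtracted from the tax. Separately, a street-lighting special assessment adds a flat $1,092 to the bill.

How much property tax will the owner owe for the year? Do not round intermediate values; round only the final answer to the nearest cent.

Assessed value = $2,106,000 × 0.14 = $294,840
Taxable value = $294,840 − $3,000 = $291,840
Tamarack County: $291,840 × 0.0124 = $3,618.816
City of Pellston: $291,840 × 0.01026 = $2,994.2784
Regional Park District: $291,840 × 0.00342 = $998.0928
Sagehill School District: $291,840 × 0.0138 = $4,027.392
Levies subtotal = $11,638.5792
After credit = $11,638.5792 − $974 = $10,664.5792
Total = $10,664.5792 + $1,092 = $11,756.5792

$11,756.58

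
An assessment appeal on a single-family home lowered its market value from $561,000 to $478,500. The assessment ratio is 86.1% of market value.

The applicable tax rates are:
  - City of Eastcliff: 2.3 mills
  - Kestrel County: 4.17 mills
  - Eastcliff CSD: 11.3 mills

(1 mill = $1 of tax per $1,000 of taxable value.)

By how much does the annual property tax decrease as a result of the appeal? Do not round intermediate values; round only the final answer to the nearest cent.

$1,262.25

Old assessed value = $561,000 × 0.861 = $483,021
New assessed value = $478,500 × 0.861 = $411,988.5
Combined rate = 0.0023 + 0.00417 + 0.0113 = 0.01777
Old tax = $483,021 × 0.01777 = $8,583.28317
New tax = $411,988.5 × 0.01777 = $7,321.035645
Reduction = $8,583.28317 − $7,321.035645 = $1,262.247525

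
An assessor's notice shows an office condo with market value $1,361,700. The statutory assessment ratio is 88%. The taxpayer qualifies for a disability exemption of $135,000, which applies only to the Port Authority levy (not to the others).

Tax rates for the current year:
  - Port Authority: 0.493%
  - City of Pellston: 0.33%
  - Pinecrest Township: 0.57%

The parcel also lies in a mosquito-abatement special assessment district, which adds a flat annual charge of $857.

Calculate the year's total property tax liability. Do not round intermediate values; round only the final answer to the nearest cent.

$16,883.71

Assessed value = $1,361,700 × 0.88 = $1,198,296
Port Authority: ($1,198,296 − $135,000) × 0.00493 = $1,063,296 × 0.00493 = $5,242.04928
City of Pellston: $1,198,296 × 0.0033 = $3,954.3768
Pinecrest Township: $1,198,296 × 0.0057 = $6,830.2872
Levies subtotal = $16,026.71328
Total = $16,026.71328 + $857 = $16,883.71328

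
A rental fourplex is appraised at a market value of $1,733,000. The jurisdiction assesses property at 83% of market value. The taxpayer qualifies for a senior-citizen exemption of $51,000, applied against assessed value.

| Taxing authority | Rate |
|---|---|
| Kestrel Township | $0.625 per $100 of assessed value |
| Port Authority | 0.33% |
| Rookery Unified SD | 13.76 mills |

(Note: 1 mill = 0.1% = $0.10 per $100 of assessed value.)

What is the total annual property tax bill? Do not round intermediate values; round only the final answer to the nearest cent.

Assessed value = $1,733,000 × 0.83 = $1,438,390
Taxable value = $1,438,390 − $51,000 = $1,387,390
Kestrel Township: $1,387,390 × 0.00625 = $8,671.1875
Port Authority: $1,387,390 × 0.0033 = $4,578.387
Rookery Unified SD: $1,387,390 × 0.01376 = $19,090.4864
Total = $32,340.0609

$32,340.06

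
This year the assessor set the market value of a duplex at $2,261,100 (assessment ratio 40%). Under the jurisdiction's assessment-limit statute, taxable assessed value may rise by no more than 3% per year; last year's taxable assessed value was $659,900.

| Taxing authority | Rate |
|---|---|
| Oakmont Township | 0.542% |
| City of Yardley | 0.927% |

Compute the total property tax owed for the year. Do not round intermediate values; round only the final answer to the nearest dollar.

$9,985

Uncapped assessed value = $2,261,100 × 0.4 = $904,440
Cap limit = $659,900 × 1.03 = $679,697
Taxable assessed value = min($904,440, $679,697) = $679,697 (cap binds)
Oakmont Township: $679,697 × 0.00542 = $3,683.95774
City of Yardley: $679,697 × 0.00927 = $6,300.79119
Total = $9,984.74893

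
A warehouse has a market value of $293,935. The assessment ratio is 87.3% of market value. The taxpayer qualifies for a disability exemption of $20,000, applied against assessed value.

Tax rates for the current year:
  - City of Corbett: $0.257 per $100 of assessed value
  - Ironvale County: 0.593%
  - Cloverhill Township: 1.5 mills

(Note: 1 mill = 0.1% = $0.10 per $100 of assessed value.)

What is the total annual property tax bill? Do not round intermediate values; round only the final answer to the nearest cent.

$2,366.05

Assessed value = $293,935 × 0.873 = $256,605.255
Taxable value = $256,605.255 − $20,000 = $236,605.255
City of Corbett: $236,605.255 × 0.00257 = $608.07550535
Ironvale County: $236,605.255 × 0.00593 = $1,403.06916215
Cloverhill Township: $236,605.255 × 0.0015 = $354.9078825
Total = $2,366.05255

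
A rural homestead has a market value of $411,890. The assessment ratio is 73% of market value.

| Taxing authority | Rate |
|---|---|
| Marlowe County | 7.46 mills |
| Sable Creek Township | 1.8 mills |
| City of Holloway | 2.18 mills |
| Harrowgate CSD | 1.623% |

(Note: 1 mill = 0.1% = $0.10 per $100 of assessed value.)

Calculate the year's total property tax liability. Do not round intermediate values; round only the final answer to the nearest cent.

$8,319.81

Assessed value = $411,890 × 0.73 = $300,679.7
Marlowe County: $300,679.7 × 0.00746 = $2,243.070562
Sable Creek Township: $300,679.7 × 0.0018 = $541.22346
City of Holloway: $300,679.7 × 0.00218 = $655.481746
Harrowgate CSD: $300,679.7 × 0.01623 = $4,880.031531
Total = $8,319.807299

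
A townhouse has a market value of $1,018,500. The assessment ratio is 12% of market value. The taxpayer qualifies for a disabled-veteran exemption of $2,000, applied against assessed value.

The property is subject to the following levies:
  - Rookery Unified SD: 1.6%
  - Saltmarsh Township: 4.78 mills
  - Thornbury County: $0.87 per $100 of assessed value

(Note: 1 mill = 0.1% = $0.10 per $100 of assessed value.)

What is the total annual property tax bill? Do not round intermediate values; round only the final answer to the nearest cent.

$3,544.09

Assessed value = $1,018,500 × 0.12 = $122,220
Taxable value = $122,220 − $2,000 = $120,220
Rookery Unified SD: $120,220 × 0.016 = $1,923.52
Saltmarsh Township: $120,220 × 0.00478 = $574.6516
Thornbury County: $120,220 × 0.0087 = $1,045.914
Total = $3,544.0856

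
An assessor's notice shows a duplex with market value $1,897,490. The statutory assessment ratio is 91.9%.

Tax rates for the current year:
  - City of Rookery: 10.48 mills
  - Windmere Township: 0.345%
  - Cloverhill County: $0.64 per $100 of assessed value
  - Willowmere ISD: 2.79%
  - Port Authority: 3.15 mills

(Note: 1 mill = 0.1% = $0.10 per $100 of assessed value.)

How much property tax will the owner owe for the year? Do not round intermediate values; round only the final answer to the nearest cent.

Assessed value = $1,897,490 × 0.919 = $1,743,793.31
City of Rookery: $1,743,793.31 × 0.01048 = $18,274.9538888
Windmere Township: $1,743,793.31 × 0.00345 = $6,016.0869195
Cloverhill County: $1,743,793.31 × 0.0064 = $11,160.277184
Willowmere ISD: $1,743,793.31 × 0.0279 = $48,651.833349
Port Authority: $1,743,793.31 × 0.00315 = $5,492.9489265
Total = $89,596.1002678

$89,596.10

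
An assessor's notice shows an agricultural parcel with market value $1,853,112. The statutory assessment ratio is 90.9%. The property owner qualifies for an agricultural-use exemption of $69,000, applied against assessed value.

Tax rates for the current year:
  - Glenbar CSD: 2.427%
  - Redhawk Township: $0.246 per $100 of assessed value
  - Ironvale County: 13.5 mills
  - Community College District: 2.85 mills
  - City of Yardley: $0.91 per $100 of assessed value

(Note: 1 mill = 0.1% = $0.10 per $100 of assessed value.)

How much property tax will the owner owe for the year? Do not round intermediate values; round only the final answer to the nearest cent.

Assessed value = $1,853,112 × 0.909 = $1,684,478.808
Taxable value = $1,684,478.808 − $69,000 = $1,615,478.808
Glenbar CSD: $1,615,478.808 × 0.02427 = $39,207.67067016
Redhawk Township: $1,615,478.808 × 0.00246 = $3,974.07786768
Ironvale County: $1,615,478.808 × 0.0135 = $21,808.963908
Community College District: $1,615,478.808 × 0.00285 = $4,604.1146028
City of Yardley: $1,615,478.808 × 0.0091 = $14,700.8571528
Total = $84,295.68420144

$84,295.68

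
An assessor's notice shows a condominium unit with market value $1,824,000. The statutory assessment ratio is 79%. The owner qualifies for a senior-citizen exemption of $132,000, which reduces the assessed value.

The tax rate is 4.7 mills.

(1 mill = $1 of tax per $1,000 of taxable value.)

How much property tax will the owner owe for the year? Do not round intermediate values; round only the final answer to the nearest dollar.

Assessed value = $1,824,000 × 0.79 = $1,440,960
Taxable value = $1,440,960 − $132,000 = $1,308,960
Tax = $1,308,960 × 0.0047 = $6,152.112

$6,152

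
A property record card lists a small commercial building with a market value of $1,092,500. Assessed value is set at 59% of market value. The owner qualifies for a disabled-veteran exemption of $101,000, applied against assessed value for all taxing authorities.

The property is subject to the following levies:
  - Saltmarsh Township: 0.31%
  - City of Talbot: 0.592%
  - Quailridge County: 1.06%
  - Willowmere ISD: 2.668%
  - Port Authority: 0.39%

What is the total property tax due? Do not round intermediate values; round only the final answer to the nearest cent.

$27,287.47

Assessed value = $1,092,500 × 0.59 = $644,575
Taxable value = $644,575 − $101,000 = $543,575
Saltmarsh Township: $543,575 × 0.0031 = $1,685.0825
City of Talbot: $543,575 × 0.00592 = $3,217.964
Quailridge County: $543,575 × 0.0106 = $5,761.895
Willowmere ISD: $543,575 × 0.02668 = $14,502.581
Port Authority: $543,575 × 0.0039 = $2,119.9425
Total = $1,685.0825 + $3,217.964 + $5,761.895 + $14,502.581 + $2,119.9425 = $27,287.465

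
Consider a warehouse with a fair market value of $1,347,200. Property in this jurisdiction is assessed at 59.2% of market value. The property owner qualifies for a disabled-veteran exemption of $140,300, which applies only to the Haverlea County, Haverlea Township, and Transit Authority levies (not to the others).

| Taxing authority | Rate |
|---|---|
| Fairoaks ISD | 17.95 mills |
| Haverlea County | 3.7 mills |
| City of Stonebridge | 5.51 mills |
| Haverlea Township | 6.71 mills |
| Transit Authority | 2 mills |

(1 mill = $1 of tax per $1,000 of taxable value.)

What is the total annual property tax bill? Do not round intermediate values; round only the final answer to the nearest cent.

Assessed value = $1,347,200 × 0.592 = $797,542.4
Fairoaks ISD: $797,542.4 × 0.01795 = $14,315.88608
Haverlea County: ($797,542.4 − $140,300) × 0.0037 = $657,242.4 × 0.0037 = $2,431.79688
City of Stonebridge: $797,542.4 × 0.00551 = $4,394.458624
Haverlea Township: ($797,542.4 − $140,300) × 0.00671 = $657,242.4 × 0.00671 = $4,410.096504
Transit Authority: ($797,542.4 − $140,300) × 0.002 = $657,242.4 × 0.002 = $1,314.4848
Total = $26,866.722888

$26,866.72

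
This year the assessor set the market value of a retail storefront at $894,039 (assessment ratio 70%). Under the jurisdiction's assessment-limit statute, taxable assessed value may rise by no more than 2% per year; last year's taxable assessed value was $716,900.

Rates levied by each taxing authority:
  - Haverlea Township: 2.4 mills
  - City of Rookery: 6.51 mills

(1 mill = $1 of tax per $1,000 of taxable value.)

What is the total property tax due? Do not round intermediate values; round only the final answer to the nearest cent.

Uncapped assessed value = $894,039 × 0.7 = $625,827.3
Cap limit = $716,900 × 1.02 = $731,238
Taxable assessed value = min($625,827.3, $731,238) = $625,827.3 (cap does not bind)
Haverlea Township: $625,827.3 × 0.0024 = $1,501.98552
City of Rookery: $625,827.3 × 0.00651 = $4,074.135723
Total = $5,576.121243

$5,576.12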